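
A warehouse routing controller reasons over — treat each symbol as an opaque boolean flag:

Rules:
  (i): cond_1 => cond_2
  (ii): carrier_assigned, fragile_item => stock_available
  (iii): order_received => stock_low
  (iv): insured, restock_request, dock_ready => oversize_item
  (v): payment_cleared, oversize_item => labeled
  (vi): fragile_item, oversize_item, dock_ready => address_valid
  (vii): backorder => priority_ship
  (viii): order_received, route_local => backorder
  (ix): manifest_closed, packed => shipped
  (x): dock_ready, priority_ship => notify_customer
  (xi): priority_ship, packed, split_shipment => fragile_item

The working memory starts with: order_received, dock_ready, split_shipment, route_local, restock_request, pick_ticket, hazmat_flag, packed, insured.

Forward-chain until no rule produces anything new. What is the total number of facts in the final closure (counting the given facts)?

Round 1 — (iii), (iv), (viii), derive stock_low, oversize_item, backorder.
Round 2 — (vii), derive priority_ship.
Round 3 — (x), (xi), derive notify_customer, fragile_item.
Round 4 — (vi), derive address_valid.
Closure: {address_valid, backorder, dock_ready, fragile_item, hazmat_flag, insured, notify_customer, order_received, oversize_item, packed, pick_ticket, priority_ship, restock_request, route_local, split_shipment, stock_low} — 16 facts.

16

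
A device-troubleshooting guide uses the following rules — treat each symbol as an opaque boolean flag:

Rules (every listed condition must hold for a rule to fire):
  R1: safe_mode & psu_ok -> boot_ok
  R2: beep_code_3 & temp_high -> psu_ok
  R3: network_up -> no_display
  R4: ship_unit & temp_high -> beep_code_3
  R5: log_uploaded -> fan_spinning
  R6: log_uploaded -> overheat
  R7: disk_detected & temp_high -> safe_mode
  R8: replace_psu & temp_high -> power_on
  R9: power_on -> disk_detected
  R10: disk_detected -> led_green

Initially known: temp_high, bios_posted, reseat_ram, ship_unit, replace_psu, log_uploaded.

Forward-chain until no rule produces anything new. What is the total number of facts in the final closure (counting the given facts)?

Round 1 — R4, R5, R6, R8, derive beep_code_3, fan_spinning, overheat, power_on.
Round 2 — R2, R9, derive psu_ok, disk_detected.
Round 3 — R7, R10, derive safe_mode, led_green.
Round 4 — R1, derive boot_ok.
Closure: {beep_code_3, bios_posted, boot_ok, disk_detected, fan_spinning, led_green, log_uploaded, overheat, power_on, psu_ok, replace_psu, reseat_ram, safe_mode, ship_unit, temp_high} — 15 facts.

15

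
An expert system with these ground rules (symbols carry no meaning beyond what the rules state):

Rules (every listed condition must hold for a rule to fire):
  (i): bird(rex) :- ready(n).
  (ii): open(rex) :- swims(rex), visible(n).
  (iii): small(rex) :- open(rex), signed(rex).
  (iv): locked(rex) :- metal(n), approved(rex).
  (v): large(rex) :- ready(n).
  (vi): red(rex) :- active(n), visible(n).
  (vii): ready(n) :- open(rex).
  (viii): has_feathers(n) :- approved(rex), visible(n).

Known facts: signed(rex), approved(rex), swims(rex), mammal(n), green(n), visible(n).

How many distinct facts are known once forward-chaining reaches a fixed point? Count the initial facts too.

Round 1: (ii) [open(rex) :- swims(rex), visible(n).]; (viii) [has_feathers(n) :- approved(rex), visible(n).]. New: open(rex), has_feathers(n).
Round 2: (iii) [small(rex) :- open(rex), signed(rex).]; (vii) [ready(n) :- open(rex).]. New: small(rex), ready(n).
Round 3: (i) [bird(rex) :- ready(n).]; (v) [large(rex) :- ready(n).]. New: bird(rex), large(rex).
Closure: {approved(rex), bird(rex), green(n), has_feathers(n), large(rex), mammal(n), open(rex), ready(n), signed(rex), small(rex), swims(rex), visible(n)} — 12 facts.

12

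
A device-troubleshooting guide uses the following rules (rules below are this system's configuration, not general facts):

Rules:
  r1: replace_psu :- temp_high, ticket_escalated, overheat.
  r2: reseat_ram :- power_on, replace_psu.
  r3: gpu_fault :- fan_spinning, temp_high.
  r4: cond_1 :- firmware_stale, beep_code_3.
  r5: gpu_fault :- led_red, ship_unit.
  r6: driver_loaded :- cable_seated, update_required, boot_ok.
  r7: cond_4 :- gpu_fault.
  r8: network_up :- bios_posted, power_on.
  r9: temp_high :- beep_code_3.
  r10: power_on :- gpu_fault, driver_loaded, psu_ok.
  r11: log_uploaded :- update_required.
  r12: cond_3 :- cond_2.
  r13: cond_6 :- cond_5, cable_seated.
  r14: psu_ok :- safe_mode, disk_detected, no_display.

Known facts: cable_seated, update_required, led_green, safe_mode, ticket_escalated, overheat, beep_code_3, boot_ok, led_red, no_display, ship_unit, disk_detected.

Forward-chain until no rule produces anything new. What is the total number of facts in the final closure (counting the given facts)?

[1] r5 [gpu_fault :- led_red, ship_unit.]; r6 [driver_loaded :- cable_seated, update_required, boot_ok.]; r9 [temp_high :- beep_code_3.]; r11 [log_uploaded :- update_required.]; r14 [psu_ok :- safe_mode, disk_detected, no_display.]. ⇒ new: gpu_fault, driver_loaded, temp_high, log_uploaded, psu_ok.
[2] r1 [replace_psu :- temp_high, ticket_escalated, overheat.]; r7 [cond_4 :- gpu_fault.]; r10 [power_on :- gpu_fault, driver_loaded, psu_ok.]. ⇒ new: replace_psu, cond_4, power_on.
[3] r2 [reseat_ram :- power_on, replace_psu.]. ⇒ new: reseat_ram.
Closure: {beep_code_3, boot_ok, cable_seated, cond_4, disk_detected, driver_loaded, gpu_fault, led_green, led_red, log_uploaded, no_display, overheat, power_on, psu_ok, replace_psu, reseat_ram, safe_mode, ship_unit, temp_high, ticket_escalated, update_required} — 21 facts.

21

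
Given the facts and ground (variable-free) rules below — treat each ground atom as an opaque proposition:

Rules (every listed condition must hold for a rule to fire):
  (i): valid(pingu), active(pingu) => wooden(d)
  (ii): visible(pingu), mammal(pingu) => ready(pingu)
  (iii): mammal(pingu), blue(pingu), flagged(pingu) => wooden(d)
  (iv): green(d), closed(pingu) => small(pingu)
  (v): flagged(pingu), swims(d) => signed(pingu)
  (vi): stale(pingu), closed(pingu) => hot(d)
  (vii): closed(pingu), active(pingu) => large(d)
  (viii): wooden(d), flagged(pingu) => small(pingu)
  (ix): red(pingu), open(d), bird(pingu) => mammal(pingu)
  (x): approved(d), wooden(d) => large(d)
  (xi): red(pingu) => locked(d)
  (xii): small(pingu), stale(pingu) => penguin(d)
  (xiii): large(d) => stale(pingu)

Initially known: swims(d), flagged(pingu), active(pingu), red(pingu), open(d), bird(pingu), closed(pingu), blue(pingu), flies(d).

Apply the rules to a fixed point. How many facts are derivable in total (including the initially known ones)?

Round 1: (v) [flagged(pingu), swims(d) => signed(pingu)]; (vii) [closed(pingu), active(pingu) => large(d)]; (ix) [red(pingu), open(d), bird(pingu) => mammal(pingu)]; (xi) [red(pingu) => locked(d)]. Adds signed(pingu), large(d), mammal(pingu), locked(d).
Round 2: (iii) [mammal(pingu), blue(pingu), flagged(pingu) => wooden(d)]; (xiii) [large(d) => stale(pingu)]. Adds wooden(d), stale(pingu).
Round 3: (vi) [stale(pingu), closed(pingu) => hot(d)]; (viii) [wooden(d), flagged(pingu) => small(pingu)]. Adds hot(d), small(pingu).
Round 4: (xii) [small(pingu), stale(pingu) => penguin(d)]. Adds penguin(d).
Closure: {active(pingu), bird(pingu), blue(pingu), closed(pingu), flagged(pingu), flies(d), hot(d), large(d), locked(d), mammal(pingu), open(d), penguin(d), red(pingu), signed(pingu), small(pingu), stale(pingu), swims(d), wooden(d)} — 18 facts.

18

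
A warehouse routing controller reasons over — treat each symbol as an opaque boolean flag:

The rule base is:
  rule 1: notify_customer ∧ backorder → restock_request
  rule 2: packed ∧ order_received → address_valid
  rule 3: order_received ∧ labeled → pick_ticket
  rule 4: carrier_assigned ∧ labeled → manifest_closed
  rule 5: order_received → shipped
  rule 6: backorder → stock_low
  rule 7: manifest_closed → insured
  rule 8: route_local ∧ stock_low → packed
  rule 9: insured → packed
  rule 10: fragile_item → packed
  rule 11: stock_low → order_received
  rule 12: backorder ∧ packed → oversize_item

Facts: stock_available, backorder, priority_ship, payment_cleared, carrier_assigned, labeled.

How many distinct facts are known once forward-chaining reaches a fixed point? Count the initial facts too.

15

Round 1 fires rule 4, rule 6, giving manifest_closed, stock_low.
Round 2 fires rule 7, rule 11, giving insured, order_received.
Round 3 fires rule 3, rule 5, rule 9, giving pick_ticket, shipped, packed.
Round 4 fires rule 2, rule 12, giving address_valid, oversize_item.
Closure: {address_valid, backorder, carrier_assigned, insured, labeled, manifest_closed, order_received, oversize_item, packed, payment_cleared, pick_ticket, priority_ship, shipped, stock_available, stock_low} — 15 facts.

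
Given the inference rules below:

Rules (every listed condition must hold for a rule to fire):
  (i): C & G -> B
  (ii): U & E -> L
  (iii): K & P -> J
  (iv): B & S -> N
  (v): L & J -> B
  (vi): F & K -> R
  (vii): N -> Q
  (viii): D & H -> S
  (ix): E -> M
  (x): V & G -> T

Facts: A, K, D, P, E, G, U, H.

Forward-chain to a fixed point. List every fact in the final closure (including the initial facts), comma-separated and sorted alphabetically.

Round 1 fires (ii), (iii), (viii), (ix), giving L, J, S, M.
Round 2 fires (v), giving B.
Round 3 fires (iv), giving N.
Round 4 fires (vii), giving Q.

A, B, D, E, G, H, J, K, L, M, N, P, Q, S, U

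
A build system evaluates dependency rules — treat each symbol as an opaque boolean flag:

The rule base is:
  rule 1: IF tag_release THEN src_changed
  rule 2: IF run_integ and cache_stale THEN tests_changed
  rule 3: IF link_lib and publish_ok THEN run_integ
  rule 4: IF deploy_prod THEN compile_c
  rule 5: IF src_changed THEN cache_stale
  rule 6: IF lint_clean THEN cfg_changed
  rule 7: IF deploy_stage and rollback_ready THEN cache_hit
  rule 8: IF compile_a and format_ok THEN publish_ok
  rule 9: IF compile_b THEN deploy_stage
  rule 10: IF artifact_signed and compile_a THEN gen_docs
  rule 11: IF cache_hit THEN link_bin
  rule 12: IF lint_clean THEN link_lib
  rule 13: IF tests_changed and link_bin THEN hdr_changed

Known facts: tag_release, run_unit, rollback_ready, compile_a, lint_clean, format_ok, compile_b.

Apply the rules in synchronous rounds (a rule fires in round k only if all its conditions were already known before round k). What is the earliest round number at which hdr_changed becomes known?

4

Round 1 fires rule 1, rule 6, rule 8, rule 9, rule 12, giving src_changed, cfg_changed, publish_ok, deploy_stage, link_lib.
Round 2 fires rule 3, rule 5, rule 7, giving run_integ, cache_stale, cache_hit.
Round 3 fires rule 2, rule 11, giving tests_changed, link_bin.
Round 4 fires rule 13, giving hdr_changed.
hdr_changed first appears in round 4.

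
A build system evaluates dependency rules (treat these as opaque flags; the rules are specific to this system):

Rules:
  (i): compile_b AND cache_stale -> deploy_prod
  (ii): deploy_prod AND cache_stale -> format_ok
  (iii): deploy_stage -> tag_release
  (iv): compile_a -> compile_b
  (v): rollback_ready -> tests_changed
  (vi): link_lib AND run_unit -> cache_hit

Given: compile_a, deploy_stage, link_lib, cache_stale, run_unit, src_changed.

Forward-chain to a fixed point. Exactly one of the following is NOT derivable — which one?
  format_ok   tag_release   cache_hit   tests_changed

tests_changed

Round 1: (iii) [deploy_stage -> tag_release]; (iv) [compile_a -> compile_b]; (vi) [link_lib AND run_unit -> cache_hit]. Adds tag_release, compile_b, cache_hit.
Round 2: (i) [compile_b AND cache_stale -> deploy_prod]. Adds deploy_prod.
Round 3: (ii) [deploy_prod AND cache_stale -> format_ok]. Adds format_ok.
Derived: cache_hit (round 1), tag_release (round 1), format_ok (round 3). tests_changed never appears in any round.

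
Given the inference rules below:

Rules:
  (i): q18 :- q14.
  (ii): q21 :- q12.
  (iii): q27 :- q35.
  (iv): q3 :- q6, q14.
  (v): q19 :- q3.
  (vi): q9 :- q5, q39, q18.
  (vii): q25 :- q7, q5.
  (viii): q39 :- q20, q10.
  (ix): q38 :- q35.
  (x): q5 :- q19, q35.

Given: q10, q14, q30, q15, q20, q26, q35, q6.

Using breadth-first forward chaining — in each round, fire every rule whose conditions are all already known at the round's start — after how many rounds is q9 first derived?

[1] (i) [q18 :- q14.]; (iii) [q27 :- q35.]; (iv) [q3 :- q6, q14.]; (viii) [q39 :- q20, q10.]; (ix) [q38 :- q35.]. ⇒ new: q18, q27, q3, q39, q38.
[2] (v) [q19 :- q3.]. ⇒ new: q19.
[3] (x) [q5 :- q19, q35.]. ⇒ new: q5.
[4] (vi) [q9 :- q5, q39, q18.]. ⇒ new: q9.
q9 first appears in round 4.

4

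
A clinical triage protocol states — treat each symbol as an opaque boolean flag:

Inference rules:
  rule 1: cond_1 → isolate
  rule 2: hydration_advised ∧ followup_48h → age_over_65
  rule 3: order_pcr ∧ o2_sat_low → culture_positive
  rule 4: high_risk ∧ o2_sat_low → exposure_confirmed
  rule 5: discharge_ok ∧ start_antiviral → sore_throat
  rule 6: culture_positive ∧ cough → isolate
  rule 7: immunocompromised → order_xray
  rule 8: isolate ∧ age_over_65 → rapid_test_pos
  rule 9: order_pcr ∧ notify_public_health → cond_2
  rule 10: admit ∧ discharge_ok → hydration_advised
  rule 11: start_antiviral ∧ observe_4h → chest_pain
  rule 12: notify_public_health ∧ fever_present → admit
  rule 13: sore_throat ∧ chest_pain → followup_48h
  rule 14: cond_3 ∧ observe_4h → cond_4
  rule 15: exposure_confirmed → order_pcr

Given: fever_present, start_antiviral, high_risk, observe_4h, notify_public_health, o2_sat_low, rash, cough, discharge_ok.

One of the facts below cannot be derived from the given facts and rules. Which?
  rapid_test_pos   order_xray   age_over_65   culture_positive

order_xray

Round 1 fires rule 4, rule 5, rule 11, rule 12, giving exposure_confirmed, sore_throat, chest_pain, admit.
Round 2 fires rule 10, rule 13, rule 15, giving hydration_advised, followup_48h, order_pcr.
Round 3 fires rule 2, rule 3, rule 9, giving age_over_65, culture_positive, cond_2.
Round 4 fires rule 6, giving isolate.
Round 5 fires rule 8, giving rapid_test_pos.
Derived: rapid_test_pos (round 5), culture_positive (round 3), age_over_65 (round 3). order_xray never appears in any round.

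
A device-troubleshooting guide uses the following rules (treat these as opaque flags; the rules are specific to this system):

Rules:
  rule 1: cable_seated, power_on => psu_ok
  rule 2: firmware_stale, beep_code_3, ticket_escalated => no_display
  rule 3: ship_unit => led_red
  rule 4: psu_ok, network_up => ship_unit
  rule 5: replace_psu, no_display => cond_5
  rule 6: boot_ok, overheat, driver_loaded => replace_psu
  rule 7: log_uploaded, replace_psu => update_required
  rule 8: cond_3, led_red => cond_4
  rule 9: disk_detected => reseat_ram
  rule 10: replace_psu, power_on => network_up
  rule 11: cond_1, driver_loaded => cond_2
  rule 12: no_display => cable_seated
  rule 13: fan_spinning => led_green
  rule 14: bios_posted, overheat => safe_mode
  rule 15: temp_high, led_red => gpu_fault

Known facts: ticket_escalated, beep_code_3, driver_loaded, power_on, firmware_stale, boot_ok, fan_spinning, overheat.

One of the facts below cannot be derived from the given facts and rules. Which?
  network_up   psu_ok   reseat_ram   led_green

reseat_ram

Round 1 — rule 2, rule 6, rule 13, derive no_display, replace_psu, led_green.
Round 2 — rule 5, rule 10, rule 12, derive cond_5, network_up, cable_seated.
Round 3 — rule 1, derive psu_ok.
Round 4 — rule 4, derive ship_unit.
Round 5 — rule 3, derive led_red.
Derived: led_green (round 1), psu_ok (round 3), network_up (round 2). reseat_ram never appears in any round.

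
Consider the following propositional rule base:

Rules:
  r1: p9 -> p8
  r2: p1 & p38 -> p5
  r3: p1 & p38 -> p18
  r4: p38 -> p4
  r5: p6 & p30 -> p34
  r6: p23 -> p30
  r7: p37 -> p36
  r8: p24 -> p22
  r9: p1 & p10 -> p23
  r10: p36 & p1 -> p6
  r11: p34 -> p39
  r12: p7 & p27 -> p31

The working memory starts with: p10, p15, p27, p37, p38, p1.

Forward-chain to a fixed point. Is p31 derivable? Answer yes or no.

no

[1] r2 [p1 & p38 -> p5]; r3 [p1 & p38 -> p18]; r4 [p38 -> p4]; r7 [p37 -> p36]; r9 [p1 & p10 -> p23]. ⇒ new: p5, p18, p4, p36, p23.
[2] r6 [p23 -> p30]; r10 [p36 & p1 -> p6]. ⇒ new: p30, p6.
[3] r5 [p6 & p30 -> p34]. ⇒ new: p34.
[4] r11 [p34 -> p39]. ⇒ new: p39.
Fixed point reached. p31 is concluded only by r12; r12 needs p7 (never derived).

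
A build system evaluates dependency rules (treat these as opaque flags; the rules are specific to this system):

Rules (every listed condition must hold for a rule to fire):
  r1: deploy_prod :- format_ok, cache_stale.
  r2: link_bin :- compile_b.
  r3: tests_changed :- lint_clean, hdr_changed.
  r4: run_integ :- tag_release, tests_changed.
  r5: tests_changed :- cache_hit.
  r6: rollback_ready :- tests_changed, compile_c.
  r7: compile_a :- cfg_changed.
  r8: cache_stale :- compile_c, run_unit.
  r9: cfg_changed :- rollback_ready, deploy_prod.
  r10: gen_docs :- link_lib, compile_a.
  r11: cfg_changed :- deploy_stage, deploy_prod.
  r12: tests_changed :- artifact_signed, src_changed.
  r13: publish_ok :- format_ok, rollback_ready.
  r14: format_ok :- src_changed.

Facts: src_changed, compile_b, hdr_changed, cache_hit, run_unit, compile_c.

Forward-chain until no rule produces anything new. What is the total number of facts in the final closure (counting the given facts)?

15

Round 1 fires r2, r5, r8, r14, giving link_bin, tests_changed, cache_stale, format_ok.
Round 2 fires r1, r6, giving deploy_prod, rollback_ready.
Round 3 fires r9, r13, giving cfg_changed, publish_ok.
Round 4 fires r7, giving compile_a.
Closure: {cache_hit, cache_stale, cfg_changed, compile_a, compile_b, compile_c, deploy_prod, format_ok, hdr_changed, link_bin, publish_ok, rollback_ready, run_unit, src_changed, tests_changed} — 15 facts.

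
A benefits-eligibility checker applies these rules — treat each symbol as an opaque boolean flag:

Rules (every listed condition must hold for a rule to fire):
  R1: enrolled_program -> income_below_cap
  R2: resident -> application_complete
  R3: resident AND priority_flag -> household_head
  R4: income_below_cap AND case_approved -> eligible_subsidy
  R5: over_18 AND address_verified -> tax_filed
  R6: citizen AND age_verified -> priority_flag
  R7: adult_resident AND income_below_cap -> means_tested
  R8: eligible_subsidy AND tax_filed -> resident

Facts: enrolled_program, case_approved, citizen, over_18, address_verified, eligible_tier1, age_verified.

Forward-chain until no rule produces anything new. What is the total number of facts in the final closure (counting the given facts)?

Round 1 fires R1, R5, R6, giving income_below_cap, tax_filed, priority_flag.
Round 2 fires R4, giving eligible_subsidy.
Round 3 fires R8, giving resident.
Round 4 fires R2, R3, giving application_complete, household_head.
Closure: {address_verified, age_verified, application_complete, case_approved, citizen, eligible_subsidy, eligible_tier1, enrolled_program, household_head, income_below_cap, over_18, priority_flag, resident, tax_filed} — 14 facts.

14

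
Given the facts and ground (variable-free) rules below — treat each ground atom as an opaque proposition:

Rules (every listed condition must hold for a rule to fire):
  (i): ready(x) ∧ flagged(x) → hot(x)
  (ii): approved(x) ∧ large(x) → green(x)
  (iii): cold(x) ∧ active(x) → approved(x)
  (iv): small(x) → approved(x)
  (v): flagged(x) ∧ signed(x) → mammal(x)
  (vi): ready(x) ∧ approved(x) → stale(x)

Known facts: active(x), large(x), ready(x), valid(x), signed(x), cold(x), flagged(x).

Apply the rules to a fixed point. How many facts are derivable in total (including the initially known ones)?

[1] (i) [ready(x) ∧ flagged(x) → hot(x)]; (iii) [cold(x) ∧ active(x) → approved(x)]; (v) [flagged(x) ∧ signed(x) → mammal(x)]. ⇒ new: hot(x), approved(x), mammal(x).
[2] (ii) [approved(x) ∧ large(x) → green(x)]; (vi) [ready(x) ∧ approved(x) → stale(x)]. ⇒ new: green(x), stale(x).
Closure: {active(x), approved(x), cold(x), flagged(x), green(x), hot(x), large(x), mammal(x), ready(x), signed(x), stale(x), valid(x)} — 12 facts.

12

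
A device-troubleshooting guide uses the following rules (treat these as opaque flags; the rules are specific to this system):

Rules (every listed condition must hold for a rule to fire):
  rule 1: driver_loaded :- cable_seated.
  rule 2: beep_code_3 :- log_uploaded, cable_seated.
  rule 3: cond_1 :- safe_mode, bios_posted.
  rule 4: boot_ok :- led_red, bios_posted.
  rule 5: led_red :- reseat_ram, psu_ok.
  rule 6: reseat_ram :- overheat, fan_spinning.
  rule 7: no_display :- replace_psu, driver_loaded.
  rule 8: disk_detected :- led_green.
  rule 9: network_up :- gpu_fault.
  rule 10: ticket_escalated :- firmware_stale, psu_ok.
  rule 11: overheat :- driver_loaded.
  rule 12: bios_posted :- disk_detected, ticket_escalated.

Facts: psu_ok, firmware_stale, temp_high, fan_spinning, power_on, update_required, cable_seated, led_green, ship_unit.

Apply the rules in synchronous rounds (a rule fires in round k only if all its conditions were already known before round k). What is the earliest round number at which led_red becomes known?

Round 1: rule 1 [driver_loaded :- cable_seated.]; rule 8 [disk_detected :- led_green.]; rule 10 [ticket_escalated :- firmware_stale, psu_ok.]. Adds driver_loaded, disk_detected, ticket_escalated.
Round 2: rule 11 [overheat :- driver_loaded.]; rule 12 [bios_posted :- disk_detected, ticket_escalated.]. Adds overheat, bios_posted.
Round 3: rule 6 [reseat_ram :- overheat, fan_spinning.]. Adds reseat_ram.
Round 4: rule 5 [led_red :- reseat_ram, psu_ok.]. Adds led_red.
led_red first appears in round 4.

4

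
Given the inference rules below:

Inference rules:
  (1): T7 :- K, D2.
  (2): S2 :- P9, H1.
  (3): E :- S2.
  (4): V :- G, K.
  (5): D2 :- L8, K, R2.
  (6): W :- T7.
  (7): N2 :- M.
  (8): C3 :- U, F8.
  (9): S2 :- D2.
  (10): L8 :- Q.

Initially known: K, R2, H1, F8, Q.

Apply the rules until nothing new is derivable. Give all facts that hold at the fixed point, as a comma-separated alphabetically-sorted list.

Round 1: (10) [L8 :- Q.]. Adds L8.
Round 2: (5) [D2 :- L8, K, R2.]. Adds D2.
Round 3: (1) [T7 :- K, D2.]; (9) [S2 :- D2.]. Adds T7, S2.
Round 4: (3) [E :- S2.]; (6) [W :- T7.]. Adds E, W.

D2, E, F8, H1, K, L8, Q, R2, S2, T7, W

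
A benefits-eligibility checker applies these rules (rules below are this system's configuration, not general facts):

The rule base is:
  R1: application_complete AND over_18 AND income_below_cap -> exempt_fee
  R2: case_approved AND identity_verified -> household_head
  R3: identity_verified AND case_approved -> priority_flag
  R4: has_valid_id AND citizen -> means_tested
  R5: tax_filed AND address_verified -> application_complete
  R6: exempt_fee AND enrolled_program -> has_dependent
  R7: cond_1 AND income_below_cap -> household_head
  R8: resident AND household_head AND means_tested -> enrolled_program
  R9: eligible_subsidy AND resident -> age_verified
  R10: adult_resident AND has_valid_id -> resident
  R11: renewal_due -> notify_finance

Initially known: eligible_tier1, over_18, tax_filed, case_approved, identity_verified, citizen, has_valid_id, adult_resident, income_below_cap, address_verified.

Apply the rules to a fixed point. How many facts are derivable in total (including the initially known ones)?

18

[1] R2 [case_approved AND identity_verified -> household_head]; R3 [identity_verified AND case_approved -> priority_flag]; R4 [has_valid_id AND citizen -> means_tested]; R5 [tax_filed AND address_verified -> application_complete]; R10 [adult_resident AND has_valid_id -> resident]. ⇒ new: household_head, priority_flag, means_tested, application_complete, resident.
[2] R1 [application_complete AND over_18 AND income_below_cap -> exempt_fee]; R8 [resident AND household_head AND means_tested -> enrolled_program]. ⇒ new: exempt_fee, enrolled_program.
[3] R6 [exempt_fee AND enrolled_program -> has_dependent]. ⇒ new: has_dependent.
Closure: {address_verified, adult_resident, application_complete, case_approved, citizen, eligible_tier1, enrolled_program, exempt_fee, has_dependent, has_valid_id, household_head, identity_verified, income_below_cap, means_tested, over_18, priority_flag, resident, tax_filed} — 18 facts.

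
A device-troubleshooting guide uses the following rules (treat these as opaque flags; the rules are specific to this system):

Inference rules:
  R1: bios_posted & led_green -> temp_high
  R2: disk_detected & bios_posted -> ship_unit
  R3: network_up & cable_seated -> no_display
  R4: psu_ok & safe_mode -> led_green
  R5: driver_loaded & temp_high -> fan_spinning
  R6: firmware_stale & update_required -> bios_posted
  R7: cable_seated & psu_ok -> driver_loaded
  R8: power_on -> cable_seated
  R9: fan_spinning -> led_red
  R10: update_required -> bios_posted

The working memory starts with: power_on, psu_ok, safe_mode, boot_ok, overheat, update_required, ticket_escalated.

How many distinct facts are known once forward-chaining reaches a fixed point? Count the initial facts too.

14

[1] R4 [psu_ok & safe_mode -> led_green]; R8 [power_on -> cable_seated]; R10 [update_required -> bios_posted]. ⇒ new: led_green, cable_seated, bios_posted.
[2] R1 [bios_posted & led_green -> temp_high]; R7 [cable_seated & psu_ok -> driver_loaded]. ⇒ new: temp_high, driver_loaded.
[3] R5 [driver_loaded & temp_high -> fan_spinning]. ⇒ new: fan_spinning.
[4] R9 [fan_spinning -> led_red]. ⇒ new: led_red.
Closure: {bios_posted, boot_ok, cable_seated, driver_loaded, fan_spinning, led_green, led_red, overheat, power_on, psu_ok, safe_mode, temp_high, ticket_escalated, update_required} — 14 facts.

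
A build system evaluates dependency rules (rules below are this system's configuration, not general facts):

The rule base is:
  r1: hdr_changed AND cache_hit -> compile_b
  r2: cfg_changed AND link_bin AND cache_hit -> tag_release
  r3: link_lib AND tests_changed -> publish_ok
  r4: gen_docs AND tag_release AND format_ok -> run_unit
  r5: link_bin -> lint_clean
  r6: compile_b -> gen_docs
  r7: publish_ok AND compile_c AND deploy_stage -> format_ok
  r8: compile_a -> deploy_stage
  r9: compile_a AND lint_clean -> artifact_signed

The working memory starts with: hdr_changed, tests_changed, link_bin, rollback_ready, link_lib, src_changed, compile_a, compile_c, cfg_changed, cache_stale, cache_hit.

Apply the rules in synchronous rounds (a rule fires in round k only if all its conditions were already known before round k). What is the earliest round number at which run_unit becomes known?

Round 1: r1 [hdr_changed AND cache_hit -> compile_b]; r2 [cfg_changed AND link_bin AND cache_hit -> tag_release]; r3 [link_lib AND tests_changed -> publish_ok]; r5 [link_bin -> lint_clean]; r8 [compile_a -> deploy_stage]. New: compile_b, tag_release, publish_ok, lint_clean, deploy_stage.
Round 2: r6 [compile_b -> gen_docs]; r7 [publish_ok AND compile_c AND deploy_stage -> format_ok]; r9 [compile_a AND lint_clean -> artifact_signed]. New: gen_docs, format_ok, artifact_signed.
Round 3: r4 [gen_docs AND tag_release AND format_ok -> run_unit]. New: run_unit.
run_unit first appears in round 3.

3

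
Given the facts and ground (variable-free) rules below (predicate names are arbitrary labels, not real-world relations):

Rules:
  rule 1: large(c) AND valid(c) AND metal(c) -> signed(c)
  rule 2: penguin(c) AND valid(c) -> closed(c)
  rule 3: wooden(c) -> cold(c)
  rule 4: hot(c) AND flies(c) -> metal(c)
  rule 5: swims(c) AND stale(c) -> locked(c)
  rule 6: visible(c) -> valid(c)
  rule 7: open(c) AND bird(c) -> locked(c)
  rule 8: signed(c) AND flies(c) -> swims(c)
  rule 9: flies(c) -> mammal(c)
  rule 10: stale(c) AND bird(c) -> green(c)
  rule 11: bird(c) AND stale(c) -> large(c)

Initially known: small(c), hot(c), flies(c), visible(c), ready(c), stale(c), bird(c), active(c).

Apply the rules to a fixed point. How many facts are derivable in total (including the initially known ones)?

16

Round 1 fires rule 4, rule 6, rule 9, rule 10, rule 11, giving metal(c), valid(c), mammal(c), green(c), large(c).
Round 2 fires rule 1, giving signed(c).
Round 3 fires rule 8, giving swims(c).
Round 4 fires rule 5, giving locked(c).
Closure: {active(c), bird(c), flies(c), green(c), hot(c), large(c), locked(c), mammal(c), metal(c), ready(c), signed(c), small(c), stale(c), swims(c), valid(c), visible(c)} — 16 facts.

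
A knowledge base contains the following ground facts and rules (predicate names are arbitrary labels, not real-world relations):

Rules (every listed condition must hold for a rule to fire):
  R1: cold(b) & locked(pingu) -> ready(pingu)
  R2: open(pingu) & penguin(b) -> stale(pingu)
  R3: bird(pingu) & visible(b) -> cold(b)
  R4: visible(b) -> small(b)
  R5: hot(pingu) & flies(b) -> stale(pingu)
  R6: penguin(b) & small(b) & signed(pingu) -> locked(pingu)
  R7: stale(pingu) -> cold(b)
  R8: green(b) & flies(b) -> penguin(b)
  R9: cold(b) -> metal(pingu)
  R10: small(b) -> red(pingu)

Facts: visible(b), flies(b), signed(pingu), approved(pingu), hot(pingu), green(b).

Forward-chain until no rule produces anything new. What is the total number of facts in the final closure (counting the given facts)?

14

[1] R4 [visible(b) -> small(b)]; R5 [hot(pingu) & flies(b) -> stale(pingu)]; R8 [green(b) & flies(b) -> penguin(b)]. ⇒ new: small(b), stale(pingu), penguin(b).
[2] R6 [penguin(b) & small(b) & signed(pingu) -> locked(pingu)]; R7 [stale(pingu) -> cold(b)]; R10 [small(b) -> red(pingu)]. ⇒ new: locked(pingu), cold(b), red(pingu).
[3] R1 [cold(b) & locked(pingu) -> ready(pingu)]; R9 [cold(b) -> metal(pingu)]. ⇒ new: ready(pingu), metal(pingu).
Closure: {approved(pingu), cold(b), flies(b), green(b), hot(pingu), locked(pingu), metal(pingu), penguin(b), ready(pingu), red(pingu), signed(pingu), small(b), stale(pingu), visible(b)} — 14 facts.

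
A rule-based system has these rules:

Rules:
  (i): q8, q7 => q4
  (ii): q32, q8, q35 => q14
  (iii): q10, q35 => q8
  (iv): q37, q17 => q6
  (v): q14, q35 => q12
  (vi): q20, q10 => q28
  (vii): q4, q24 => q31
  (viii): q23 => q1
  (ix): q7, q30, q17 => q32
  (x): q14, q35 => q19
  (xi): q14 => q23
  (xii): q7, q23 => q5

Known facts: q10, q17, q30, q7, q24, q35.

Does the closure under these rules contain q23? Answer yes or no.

yes

Round 1 — (iii), (ix), derive q8, q32.
Round 2 — (i), (ii), derive q4, q14.
Round 3 — (v), (vii), (x), (xi), derive q12, q31, q19, q23.
Round 4 — (viii), (xii), derive q1, q5.
q23 appears in round 3, so it is derivable.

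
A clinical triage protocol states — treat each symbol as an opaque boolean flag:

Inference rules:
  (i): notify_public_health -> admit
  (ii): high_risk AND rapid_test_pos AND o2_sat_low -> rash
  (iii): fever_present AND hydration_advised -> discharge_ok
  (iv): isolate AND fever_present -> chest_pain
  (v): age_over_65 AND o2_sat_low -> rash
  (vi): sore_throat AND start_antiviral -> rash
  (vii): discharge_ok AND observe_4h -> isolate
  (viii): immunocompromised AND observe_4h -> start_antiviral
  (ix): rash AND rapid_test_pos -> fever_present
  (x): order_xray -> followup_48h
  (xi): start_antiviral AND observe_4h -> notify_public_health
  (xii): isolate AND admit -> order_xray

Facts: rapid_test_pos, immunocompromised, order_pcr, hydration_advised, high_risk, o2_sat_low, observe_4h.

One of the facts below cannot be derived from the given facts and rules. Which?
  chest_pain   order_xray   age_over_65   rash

Round 1: (ii) [high_risk AND rapid_test_pos AND o2_sat_low -> rash]; (viii) [immunocompromised AND observe_4h -> start_antiviral]. New: rash, start_antiviral.
Round 2: (ix) [rash AND rapid_test_pos -> fever_present]; (xi) [start_antiviral AND observe_4h -> notify_public_health]. New: fever_present, notify_public_health.
Round 3: (i) [notify_public_health -> admit]; (iii) [fever_present AND hydration_advised -> discharge_ok]. New: admit, discharge_ok.
Round 4: (vii) [discharge_ok AND observe_4h -> isolate]. New: isolate.
Round 5: (iv) [isolate AND fever_present -> chest_pain]; (xii) [isolate AND admit -> order_xray]. New: chest_pain, order_xray.
Round 6: (x) [order_xray -> followup_48h]. New: followup_48h.
Derived: order_xray (round 5), rash (round 1), chest_pain (round 5). age_over_65 never appears in any round.

age_over_65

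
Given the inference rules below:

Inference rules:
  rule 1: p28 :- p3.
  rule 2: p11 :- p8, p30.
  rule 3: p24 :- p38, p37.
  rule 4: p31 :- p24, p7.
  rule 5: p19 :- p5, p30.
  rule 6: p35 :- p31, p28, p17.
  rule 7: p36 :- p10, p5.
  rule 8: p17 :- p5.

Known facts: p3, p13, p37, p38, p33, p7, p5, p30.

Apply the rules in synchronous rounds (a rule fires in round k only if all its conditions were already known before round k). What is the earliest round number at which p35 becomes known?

3

Round 1 fires rule 1, rule 3, rule 5, rule 8, giving p28, p24, p19, p17.
Round 2 fires rule 4, giving p31.
Round 3 fires rule 6, giving p35.
p35 first appears in round 3.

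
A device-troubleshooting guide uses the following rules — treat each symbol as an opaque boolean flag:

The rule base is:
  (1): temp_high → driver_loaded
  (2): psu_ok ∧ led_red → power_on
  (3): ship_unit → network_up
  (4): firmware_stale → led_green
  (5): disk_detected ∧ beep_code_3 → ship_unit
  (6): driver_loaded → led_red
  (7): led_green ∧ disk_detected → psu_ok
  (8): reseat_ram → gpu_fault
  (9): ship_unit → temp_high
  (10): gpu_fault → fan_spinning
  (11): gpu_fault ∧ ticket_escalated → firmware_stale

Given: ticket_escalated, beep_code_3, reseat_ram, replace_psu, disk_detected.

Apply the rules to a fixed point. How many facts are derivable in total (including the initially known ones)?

16

Round 1: (5) [disk_detected ∧ beep_code_3 → ship_unit]; (8) [reseat_ram → gpu_fault]. Adds ship_unit, gpu_fault.
Round 2: (3) [ship_unit → network_up]; (9) [ship_unit → temp_high]; (10) [gpu_fault → fan_spinning]; (11) [gpu_fault ∧ ticket_escalated → firmware_stale]. Adds network_up, temp_high, fan_spinning, firmware_stale.
Round 3: (1) [temp_high → driver_loaded]; (4) [firmware_stale → led_green]. Adds driver_loaded, led_green.
Round 4: (6) [driver_loaded → led_red]; (7) [led_green ∧ disk_detected → psu_ok]. Adds led_red, psu_ok.
Round 5: (2) [psu_ok ∧ led_red → power_on]. Adds power_on.
Closure: {beep_code_3, disk_detected, driver_loaded, fan_spinning, firmware_stale, gpu_fault, led_green, led_red, network_up, power_on, psu_ok, replace_psu, reseat_ram, ship_unit, temp_high, ticket_escalated} — 16 facts.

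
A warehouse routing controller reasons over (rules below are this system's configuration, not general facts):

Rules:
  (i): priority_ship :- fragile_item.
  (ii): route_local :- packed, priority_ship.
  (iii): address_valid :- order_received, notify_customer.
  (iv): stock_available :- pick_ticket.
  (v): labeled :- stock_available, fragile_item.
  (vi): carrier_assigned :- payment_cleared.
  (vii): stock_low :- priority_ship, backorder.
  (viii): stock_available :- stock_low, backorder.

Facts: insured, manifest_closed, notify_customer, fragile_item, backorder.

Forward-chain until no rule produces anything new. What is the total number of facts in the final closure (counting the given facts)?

[1] (i) [priority_ship :- fragile_item.]. ⇒ new: priority_ship.
[2] (vii) [stock_low :- priority_ship, backorder.]. ⇒ new: stock_low.
[3] (viii) [stock_available :- stock_low, backorder.]. ⇒ new: stock_available.
[4] (v) [labeled :- stock_available, fragile_item.]. ⇒ new: labeled.
Closure: {backorder, fragile_item, insured, labeled, manifest_closed, notify_customer, priority_ship, stock_available, stock_low} — 9 facts.

9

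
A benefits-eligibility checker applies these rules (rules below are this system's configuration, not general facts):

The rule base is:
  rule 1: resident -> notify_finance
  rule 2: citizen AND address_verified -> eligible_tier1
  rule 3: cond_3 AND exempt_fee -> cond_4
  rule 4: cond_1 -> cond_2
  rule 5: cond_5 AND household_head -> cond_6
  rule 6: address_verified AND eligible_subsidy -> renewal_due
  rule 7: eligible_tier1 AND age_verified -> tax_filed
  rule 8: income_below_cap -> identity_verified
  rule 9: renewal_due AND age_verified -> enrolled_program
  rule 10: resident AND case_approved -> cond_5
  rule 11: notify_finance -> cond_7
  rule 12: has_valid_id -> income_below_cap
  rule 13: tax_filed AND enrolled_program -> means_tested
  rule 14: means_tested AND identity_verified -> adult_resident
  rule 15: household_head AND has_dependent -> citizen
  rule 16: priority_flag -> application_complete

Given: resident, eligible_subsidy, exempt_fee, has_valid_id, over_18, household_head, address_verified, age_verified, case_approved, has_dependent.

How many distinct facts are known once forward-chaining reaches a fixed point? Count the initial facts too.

23

Round 1: rule 1 [resident -> notify_finance]; rule 6 [address_verified AND eligible_subsidy -> renewal_due]; rule 10 [resident AND case_approved -> cond_5]; rule 12 [has_valid_id -> income_below_cap]; rule 15 [household_head AND has_dependent -> citizen]. Adds notify_finance, renewal_due, cond_5, income_below_cap, citizen.
Round 2: rule 2 [citizen AND address_verified -> eligible_tier1]; rule 5 [cond_5 AND household_head -> cond_6]; rule 8 [income_below_cap -> identity_verified]; rule 9 [renewal_due AND age_verified -> enrolled_program]; rule 11 [notify_finance -> cond_7]. Adds eligible_tier1, cond_6, identity_verified, enrolled_program, cond_7.
Round 3: rule 7 [eligible_tier1 AND age_verified -> tax_filed]. Adds tax_filed.
Round 4: rule 13 [tax_filed AND enrolled_program -> means_tested]. Adds means_tested.
Round 5: rule 14 [means_tested AND identity_verified -> adult_resident]. Adds adult_resident.
Closure: {address_verified, adult_resident, age_verified, case_approved, citizen, cond_5, cond_6, cond_7, eligible_subsidy, eligible_tier1, enrolled_program, exempt_fee, has_dependent, has_valid_id, household_head, identity_verified, income_below_cap, means_tested, notify_finance, over_18, renewal_due, resident, tax_filed} — 23 facts.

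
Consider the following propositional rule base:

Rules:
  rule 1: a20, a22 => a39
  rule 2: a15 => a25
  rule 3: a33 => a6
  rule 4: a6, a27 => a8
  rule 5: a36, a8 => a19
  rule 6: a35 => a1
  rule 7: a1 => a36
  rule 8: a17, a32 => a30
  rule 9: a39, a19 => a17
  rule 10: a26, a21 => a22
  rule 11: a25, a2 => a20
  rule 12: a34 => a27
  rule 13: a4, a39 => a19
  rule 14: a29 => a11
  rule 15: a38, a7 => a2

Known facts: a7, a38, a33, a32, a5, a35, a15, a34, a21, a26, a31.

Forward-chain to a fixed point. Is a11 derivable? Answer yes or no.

no

Round 1: rule 2 [a15 => a25]; rule 3 [a33 => a6]; rule 6 [a35 => a1]; rule 10 [a26, a21 => a22]; rule 12 [a34 => a27]; rule 15 [a38, a7 => a2]. New: a25, a6, a1, a22, a27, a2.
Round 2: rule 4 [a6, a27 => a8]; rule 7 [a1 => a36]; rule 11 [a25, a2 => a20]. New: a8, a36, a20.
Round 3: rule 1 [a20, a22 => a39]; rule 5 [a36, a8 => a19]. New: a39, a19.
Round 4: rule 9 [a39, a19 => a17]. New: a17.
Round 5: rule 8 [a17, a32 => a30]. New: a30.
Fixed point reached. a11 is concluded only by rule 14; rule 14 needs a29 (never derived).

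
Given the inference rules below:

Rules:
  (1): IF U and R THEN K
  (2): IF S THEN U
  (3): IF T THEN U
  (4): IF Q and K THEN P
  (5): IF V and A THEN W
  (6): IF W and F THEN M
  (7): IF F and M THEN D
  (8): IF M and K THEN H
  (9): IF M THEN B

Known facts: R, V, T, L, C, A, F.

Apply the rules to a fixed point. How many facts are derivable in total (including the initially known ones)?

[1] (3) [IF T THEN U]; (5) [IF V and A THEN W]. ⇒ new: U, W.
[2] (1) [IF U and R THEN K]; (6) [IF W and F THEN M]. ⇒ new: K, M.
[3] (7) [IF F and M THEN D]; (8) [IF M and K THEN H]; (9) [IF M THEN B]. ⇒ new: D, H, B.
Closure: {A, B, C, D, F, H, K, L, M, R, T, U, V, W} — 14 facts.

14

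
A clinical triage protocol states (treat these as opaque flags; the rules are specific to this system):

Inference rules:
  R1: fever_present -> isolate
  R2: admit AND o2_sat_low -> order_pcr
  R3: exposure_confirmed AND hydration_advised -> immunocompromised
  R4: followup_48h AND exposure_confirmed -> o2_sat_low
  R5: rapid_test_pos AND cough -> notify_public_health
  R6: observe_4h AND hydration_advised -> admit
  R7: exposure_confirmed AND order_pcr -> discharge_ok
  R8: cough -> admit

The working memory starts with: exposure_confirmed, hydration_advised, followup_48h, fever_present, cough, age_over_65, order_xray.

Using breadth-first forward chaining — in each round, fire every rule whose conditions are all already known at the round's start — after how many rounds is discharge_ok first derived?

3

Round 1: R1 [fever_present -> isolate]; R3 [exposure_confirmed AND hydration_advised -> immunocompromised]; R4 [followup_48h AND exposure_confirmed -> o2_sat_low]; R8 [cough -> admit]. Adds isolate, immunocompromised, o2_sat_low, admit.
Round 2: R2 [admit AND o2_sat_low -> order_pcr]. Adds order_pcr.
Round 3: R7 [exposure_confirmed AND order_pcr -> discharge_ok]. Adds discharge_ok.
discharge_ok first appears in round 3.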